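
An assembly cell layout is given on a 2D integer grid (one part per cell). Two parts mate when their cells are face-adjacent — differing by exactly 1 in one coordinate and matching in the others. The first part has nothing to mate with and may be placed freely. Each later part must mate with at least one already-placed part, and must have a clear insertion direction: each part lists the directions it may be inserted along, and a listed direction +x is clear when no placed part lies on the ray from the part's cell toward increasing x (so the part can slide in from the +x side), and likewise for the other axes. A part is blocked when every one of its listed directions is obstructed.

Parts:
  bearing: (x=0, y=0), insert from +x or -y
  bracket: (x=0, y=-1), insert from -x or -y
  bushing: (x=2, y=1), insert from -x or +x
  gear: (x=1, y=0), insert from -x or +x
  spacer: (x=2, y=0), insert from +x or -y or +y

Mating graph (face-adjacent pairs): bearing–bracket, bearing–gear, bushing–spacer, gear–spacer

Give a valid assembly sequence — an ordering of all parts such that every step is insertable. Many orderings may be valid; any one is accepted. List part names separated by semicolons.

spacer; bushing; gear; bearing; bracket

1. spacer@(2, 0) [+x clear] — {spacer}
2. bushing@(2, 1) [-x clear] — {bushing, spacer}
3. gear@(1, 0) [-x clear] — {bushing, gear, spacer}
4. bearing@(0, 0) [-y clear] — {bearing, bushing, gear, spacer}
5. bracket@(0, -1) [-x clear] — {bearing, bracket, bushing, gear, spacer}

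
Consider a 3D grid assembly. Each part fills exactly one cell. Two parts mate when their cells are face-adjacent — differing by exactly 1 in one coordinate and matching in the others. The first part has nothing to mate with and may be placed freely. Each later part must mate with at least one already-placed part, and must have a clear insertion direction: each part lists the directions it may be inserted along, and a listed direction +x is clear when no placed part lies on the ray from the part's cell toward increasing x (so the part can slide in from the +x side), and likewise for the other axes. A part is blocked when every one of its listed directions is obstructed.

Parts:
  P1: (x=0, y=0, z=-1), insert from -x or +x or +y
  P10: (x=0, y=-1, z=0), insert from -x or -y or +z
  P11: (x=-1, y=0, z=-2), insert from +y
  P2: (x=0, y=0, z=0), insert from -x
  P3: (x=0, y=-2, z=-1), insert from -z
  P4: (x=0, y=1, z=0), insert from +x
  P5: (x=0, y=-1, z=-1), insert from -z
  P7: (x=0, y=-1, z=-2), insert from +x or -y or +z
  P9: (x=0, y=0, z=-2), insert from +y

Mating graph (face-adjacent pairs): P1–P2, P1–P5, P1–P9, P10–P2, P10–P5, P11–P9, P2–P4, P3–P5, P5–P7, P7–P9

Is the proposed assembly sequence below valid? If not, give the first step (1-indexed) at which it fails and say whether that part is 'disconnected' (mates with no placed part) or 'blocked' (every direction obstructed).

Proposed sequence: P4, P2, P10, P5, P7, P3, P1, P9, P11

1. P4@(0, 1, 0) [+x clear] — {P4}
2. P2@(0, 0, 0) [-x clear] — {P2, P4}
3. P10@(0, -1, 0) [-x clear] — {P10, P2, P4}
4. P5@(0, -1, -1) [-z clear] — {P10, P2, P4, P5}
5. P7@(0, -1, -2) [+x clear] — {P10, P2, P4, P5, P7}
6. P3@(0, -2, -1) [-z clear] — {P10, P2, P3, P4, P5, P7}
7. P1@(0, 0, -1) [-x clear] — {P1, P10, P2, P3, P4, P5, P7}
8. P9@(0, 0, -2) [+y clear] — {P1, P10, P2, P3, P4, P5, P7, P9}
9. P11@(-1, 0, -2) [+y clear] — {P1, P10, P11, P2, P3, P4, P5, P7, P9}

Valid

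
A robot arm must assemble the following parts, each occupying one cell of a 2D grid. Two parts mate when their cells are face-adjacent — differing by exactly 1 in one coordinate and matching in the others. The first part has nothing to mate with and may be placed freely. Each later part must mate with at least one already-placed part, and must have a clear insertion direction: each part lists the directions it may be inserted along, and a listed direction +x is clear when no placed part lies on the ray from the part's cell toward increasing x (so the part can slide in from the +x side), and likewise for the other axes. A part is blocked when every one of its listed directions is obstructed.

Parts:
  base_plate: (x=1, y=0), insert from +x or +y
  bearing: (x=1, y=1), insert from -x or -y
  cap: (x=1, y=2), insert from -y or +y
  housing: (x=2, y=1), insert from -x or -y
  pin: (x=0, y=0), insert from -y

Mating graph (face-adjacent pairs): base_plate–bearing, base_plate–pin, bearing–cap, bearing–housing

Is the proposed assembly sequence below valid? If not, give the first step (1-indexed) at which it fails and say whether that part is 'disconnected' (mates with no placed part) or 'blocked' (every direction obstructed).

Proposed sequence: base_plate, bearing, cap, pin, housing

Valid

1. base_plate@(1, 0) [+x clear] — {base_plate}
2. bearing@(1, 1) [-x clear] — {base_plate, bearing}
3. cap@(1, 2) [+y clear] — {base_plate, bearing, cap}
4. pin@(0, 0) [-y clear] — {base_plate, bearing, cap, pin}
5. housing@(2, 1) [-y clear] — {base_plate, bearing, cap, housing, pin}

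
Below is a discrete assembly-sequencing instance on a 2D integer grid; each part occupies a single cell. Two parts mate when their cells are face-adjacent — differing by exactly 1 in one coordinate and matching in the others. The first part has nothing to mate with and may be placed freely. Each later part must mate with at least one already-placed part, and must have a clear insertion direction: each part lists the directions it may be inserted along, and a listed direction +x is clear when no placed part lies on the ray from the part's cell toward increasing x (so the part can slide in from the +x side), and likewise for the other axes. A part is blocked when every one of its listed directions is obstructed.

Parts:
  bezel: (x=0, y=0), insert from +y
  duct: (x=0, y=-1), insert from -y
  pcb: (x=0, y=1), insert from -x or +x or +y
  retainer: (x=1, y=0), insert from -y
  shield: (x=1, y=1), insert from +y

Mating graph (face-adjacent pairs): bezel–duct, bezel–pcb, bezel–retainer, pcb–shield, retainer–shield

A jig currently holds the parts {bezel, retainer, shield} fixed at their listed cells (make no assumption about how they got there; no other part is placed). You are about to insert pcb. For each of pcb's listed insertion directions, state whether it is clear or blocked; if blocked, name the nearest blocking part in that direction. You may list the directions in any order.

-x: ray from pcb(0, 1) has no placed part ⇒ clear
+x: nearest on ray is shield@(1, 1) ⇒ blocked
+y: ray from pcb(0, 1) has no placed part ⇒ clear

+x: blocked by shield; +y: clear; -x: clear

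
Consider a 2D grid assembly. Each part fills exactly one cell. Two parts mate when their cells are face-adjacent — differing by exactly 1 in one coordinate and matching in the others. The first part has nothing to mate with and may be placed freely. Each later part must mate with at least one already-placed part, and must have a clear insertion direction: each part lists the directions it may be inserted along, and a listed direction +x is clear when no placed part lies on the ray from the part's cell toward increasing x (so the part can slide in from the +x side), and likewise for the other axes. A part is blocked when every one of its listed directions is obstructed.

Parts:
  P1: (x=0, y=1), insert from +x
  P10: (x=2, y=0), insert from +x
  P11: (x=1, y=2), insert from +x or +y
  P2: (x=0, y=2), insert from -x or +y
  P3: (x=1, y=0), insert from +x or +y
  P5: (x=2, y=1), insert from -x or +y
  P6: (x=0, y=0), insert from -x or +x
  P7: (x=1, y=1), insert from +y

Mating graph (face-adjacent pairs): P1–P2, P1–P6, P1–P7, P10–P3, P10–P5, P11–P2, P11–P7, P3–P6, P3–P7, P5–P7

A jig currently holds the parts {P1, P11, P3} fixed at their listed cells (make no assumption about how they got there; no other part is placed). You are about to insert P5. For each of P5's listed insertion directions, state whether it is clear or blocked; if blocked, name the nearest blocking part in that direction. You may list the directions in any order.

-x: nearest on ray is P1@(0, 1) ⇒ blocked
+y: ray from P5(2, 1) has no placed part ⇒ clear

+y: clear; -x: blocked by P1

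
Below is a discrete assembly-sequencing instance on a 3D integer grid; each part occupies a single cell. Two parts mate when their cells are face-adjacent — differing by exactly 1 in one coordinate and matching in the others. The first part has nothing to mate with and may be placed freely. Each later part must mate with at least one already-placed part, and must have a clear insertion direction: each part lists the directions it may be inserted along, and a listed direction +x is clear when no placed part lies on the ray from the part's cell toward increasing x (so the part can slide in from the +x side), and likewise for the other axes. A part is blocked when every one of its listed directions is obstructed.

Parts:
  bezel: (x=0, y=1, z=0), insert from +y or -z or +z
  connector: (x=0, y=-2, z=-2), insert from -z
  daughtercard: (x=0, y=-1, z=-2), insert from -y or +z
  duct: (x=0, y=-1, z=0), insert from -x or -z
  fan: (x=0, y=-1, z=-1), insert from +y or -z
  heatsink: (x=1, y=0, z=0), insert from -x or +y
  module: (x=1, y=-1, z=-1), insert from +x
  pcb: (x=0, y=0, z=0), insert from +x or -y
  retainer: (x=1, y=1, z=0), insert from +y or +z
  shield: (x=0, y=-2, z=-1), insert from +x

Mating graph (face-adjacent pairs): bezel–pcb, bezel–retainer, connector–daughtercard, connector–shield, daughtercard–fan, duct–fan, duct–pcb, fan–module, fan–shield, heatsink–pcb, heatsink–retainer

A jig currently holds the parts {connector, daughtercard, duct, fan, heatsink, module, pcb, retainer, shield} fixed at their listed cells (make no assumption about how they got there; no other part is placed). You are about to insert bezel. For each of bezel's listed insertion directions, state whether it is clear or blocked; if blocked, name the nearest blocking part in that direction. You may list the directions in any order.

+y: ray from bezel(0, 1, 0) has no placed part ⇒ clear
-z: ray from bezel(0, 1, 0) has no placed part ⇒ clear
+z: ray from bezel(0, 1, 0) has no placed part ⇒ clear

+y: clear; +z: clear; -z: clear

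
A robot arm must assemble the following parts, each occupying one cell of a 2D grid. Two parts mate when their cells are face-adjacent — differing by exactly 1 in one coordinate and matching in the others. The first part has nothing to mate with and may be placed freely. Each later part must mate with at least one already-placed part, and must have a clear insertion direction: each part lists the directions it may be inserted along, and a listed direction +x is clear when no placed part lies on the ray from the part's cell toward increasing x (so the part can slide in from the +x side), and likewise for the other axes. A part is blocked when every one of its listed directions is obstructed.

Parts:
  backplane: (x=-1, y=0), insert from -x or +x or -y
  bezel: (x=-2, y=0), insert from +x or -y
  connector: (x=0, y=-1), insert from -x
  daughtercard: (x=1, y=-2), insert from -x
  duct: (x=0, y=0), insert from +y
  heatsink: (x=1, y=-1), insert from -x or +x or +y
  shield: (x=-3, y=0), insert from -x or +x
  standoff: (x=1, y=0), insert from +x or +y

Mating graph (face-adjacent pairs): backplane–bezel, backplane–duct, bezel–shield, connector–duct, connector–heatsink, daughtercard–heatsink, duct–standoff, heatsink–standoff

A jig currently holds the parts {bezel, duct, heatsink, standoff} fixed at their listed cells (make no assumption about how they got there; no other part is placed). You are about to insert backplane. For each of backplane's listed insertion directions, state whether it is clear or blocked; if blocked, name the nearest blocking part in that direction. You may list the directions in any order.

+x: blocked by duct; -x: blocked by bezel; -y: clear

-x: nearest on ray is bezel@(-2, 0) ⇒ blocked
+x: nearest on ray is duct@(0, 0) ⇒ blocked
-y: ray from backplane(-1, 0) has no placed part ⇒ clear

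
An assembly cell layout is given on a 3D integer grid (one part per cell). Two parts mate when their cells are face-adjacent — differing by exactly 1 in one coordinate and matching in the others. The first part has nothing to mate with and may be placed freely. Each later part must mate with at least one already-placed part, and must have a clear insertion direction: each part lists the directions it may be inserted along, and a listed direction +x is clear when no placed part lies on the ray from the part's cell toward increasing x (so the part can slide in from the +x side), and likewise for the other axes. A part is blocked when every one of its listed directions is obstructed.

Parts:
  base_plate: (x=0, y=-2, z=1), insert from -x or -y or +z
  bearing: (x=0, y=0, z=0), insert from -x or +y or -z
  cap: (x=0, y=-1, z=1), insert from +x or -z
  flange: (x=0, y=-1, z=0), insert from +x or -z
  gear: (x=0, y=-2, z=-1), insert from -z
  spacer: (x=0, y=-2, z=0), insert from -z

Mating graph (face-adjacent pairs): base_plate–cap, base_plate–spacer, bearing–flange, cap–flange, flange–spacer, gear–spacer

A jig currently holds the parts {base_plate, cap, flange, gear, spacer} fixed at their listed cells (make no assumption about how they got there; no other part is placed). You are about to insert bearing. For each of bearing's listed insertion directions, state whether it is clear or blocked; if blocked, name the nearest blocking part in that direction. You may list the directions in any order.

-x: ray from bearing(0, 0, 0) has no placed part ⇒ clear
+y: ray from bearing(0, 0, 0) has no placed part ⇒ clear
-z: ray from bearing(0, 0, 0) has no placed part ⇒ clear

+y: clear; -x: clear; -z: clear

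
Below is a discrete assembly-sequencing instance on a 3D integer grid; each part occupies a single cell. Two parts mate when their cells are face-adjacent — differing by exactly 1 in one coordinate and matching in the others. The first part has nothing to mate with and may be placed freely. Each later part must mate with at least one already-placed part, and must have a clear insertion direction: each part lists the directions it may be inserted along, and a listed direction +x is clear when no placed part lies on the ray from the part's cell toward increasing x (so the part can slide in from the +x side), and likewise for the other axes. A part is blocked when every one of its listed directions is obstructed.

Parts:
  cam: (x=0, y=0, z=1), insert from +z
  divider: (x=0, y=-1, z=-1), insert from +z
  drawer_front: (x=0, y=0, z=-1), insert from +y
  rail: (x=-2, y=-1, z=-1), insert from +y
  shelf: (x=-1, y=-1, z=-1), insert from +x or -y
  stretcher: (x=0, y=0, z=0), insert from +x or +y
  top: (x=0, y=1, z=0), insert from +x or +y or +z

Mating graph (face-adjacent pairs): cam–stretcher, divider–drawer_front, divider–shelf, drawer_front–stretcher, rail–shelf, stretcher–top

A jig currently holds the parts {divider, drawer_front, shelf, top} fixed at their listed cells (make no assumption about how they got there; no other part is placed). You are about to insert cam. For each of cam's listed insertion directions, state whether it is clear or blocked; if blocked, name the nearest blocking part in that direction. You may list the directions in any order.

+z: clear

+z: ray from cam(0, 0, 1) has no placed part ⇒ clear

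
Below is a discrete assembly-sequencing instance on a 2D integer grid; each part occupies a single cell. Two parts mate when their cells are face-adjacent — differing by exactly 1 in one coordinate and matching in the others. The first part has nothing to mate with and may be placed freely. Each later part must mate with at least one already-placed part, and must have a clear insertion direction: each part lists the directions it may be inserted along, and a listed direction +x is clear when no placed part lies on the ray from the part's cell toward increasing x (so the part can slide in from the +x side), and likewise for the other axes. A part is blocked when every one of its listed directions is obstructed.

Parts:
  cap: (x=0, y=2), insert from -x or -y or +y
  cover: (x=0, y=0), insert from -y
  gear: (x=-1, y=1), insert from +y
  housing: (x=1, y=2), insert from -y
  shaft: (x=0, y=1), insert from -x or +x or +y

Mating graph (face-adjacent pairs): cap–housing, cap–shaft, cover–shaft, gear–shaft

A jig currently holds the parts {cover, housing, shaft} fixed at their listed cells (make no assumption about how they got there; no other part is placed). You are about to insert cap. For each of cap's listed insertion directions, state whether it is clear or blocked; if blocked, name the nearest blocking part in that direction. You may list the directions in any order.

-x: ray from cap(0, 2) has no placed part ⇒ clear
-y: nearest on ray is shaft@(0, 1) ⇒ blocked
+y: ray from cap(0, 2) has no placed part ⇒ clear

+y: clear; -x: clear; -y: blocked by shaft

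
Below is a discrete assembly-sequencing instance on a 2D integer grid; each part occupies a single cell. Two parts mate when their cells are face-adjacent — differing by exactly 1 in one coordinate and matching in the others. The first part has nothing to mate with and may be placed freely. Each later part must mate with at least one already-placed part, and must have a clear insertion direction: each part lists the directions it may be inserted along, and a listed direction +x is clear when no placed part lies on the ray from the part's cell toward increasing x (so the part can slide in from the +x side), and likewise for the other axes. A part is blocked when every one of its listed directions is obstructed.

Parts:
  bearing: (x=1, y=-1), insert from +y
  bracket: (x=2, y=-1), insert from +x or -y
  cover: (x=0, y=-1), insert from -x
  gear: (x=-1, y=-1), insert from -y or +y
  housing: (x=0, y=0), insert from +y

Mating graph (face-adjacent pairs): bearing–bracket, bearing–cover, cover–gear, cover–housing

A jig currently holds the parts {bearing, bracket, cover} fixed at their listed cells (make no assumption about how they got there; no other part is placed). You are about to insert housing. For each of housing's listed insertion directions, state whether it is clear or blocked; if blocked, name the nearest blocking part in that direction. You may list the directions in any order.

+y: clear

+y: ray from housing(0, 0) has no placed part ⇒ clear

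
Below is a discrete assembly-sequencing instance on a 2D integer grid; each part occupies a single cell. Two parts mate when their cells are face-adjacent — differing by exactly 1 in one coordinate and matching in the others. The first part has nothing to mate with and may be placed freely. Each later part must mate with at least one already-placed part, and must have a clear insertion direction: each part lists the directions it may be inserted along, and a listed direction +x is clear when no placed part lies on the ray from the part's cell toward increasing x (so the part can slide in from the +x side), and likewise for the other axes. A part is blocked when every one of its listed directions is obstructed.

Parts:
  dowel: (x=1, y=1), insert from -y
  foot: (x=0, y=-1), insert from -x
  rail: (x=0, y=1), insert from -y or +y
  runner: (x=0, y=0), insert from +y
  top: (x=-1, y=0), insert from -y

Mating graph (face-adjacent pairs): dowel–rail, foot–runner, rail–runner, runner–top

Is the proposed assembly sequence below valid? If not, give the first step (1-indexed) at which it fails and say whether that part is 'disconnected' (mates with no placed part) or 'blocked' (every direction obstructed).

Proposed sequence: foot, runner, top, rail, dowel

Valid

1. foot@(0, -1) [-x clear] — {foot}
2. runner@(0, 0) [+y clear] — {foot, runner}
3. top@(-1, 0) [-y clear] — {foot, runner, top}
4. rail@(0, 1) [+y clear] — {foot, rail, runner, top}
5. dowel@(1, 1) [-y clear] — {dowel, foot, rail, runner, top}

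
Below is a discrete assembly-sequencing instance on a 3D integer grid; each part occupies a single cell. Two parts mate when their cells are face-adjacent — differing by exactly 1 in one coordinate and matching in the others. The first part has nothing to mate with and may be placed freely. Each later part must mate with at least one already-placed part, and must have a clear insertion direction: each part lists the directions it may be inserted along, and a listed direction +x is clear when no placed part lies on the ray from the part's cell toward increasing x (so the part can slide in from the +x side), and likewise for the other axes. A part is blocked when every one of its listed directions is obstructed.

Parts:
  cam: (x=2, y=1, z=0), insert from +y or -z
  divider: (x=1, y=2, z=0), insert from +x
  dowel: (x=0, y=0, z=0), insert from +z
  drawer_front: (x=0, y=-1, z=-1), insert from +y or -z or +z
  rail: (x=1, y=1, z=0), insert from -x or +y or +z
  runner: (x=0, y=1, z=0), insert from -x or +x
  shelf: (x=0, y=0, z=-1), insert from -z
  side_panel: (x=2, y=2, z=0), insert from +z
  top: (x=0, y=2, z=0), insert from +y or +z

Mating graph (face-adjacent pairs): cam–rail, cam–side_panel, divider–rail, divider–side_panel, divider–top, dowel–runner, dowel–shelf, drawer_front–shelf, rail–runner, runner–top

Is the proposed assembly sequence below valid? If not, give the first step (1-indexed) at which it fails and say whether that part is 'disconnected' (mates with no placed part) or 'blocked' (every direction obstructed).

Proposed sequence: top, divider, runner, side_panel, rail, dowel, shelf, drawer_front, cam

1. top@(0, 2, 0) [+y clear] — {top}
2. divider@(1, 2, 0) [+x clear] — {divider, top}
3. runner@(0, 1, 0) [-x clear] — {divider, runner, top}
4. side_panel@(2, 2, 0) [+z clear] — {divider, runner, side_panel, top}
5. rail@(1, 1, 0) [+z clear] — {divider, rail, runner, side_panel, top}
6. dowel@(0, 0, 0) [+z clear] — {divider, dowel, rail, runner, side_panel, top}
7. shelf@(0, 0, -1) [-z clear] — {divider, dowel, rail, runner, shelf, side_panel, top}
8. drawer_front@(0, -1, -1) [-z clear] — {divider, dowel, drawer_front, rail, runner, shelf, side_panel, top}
9. cam@(2, 1, 0) [-z clear] — {cam, divider, dowel, drawer_front, rail, runner, shelf, side_panel, top}

Valid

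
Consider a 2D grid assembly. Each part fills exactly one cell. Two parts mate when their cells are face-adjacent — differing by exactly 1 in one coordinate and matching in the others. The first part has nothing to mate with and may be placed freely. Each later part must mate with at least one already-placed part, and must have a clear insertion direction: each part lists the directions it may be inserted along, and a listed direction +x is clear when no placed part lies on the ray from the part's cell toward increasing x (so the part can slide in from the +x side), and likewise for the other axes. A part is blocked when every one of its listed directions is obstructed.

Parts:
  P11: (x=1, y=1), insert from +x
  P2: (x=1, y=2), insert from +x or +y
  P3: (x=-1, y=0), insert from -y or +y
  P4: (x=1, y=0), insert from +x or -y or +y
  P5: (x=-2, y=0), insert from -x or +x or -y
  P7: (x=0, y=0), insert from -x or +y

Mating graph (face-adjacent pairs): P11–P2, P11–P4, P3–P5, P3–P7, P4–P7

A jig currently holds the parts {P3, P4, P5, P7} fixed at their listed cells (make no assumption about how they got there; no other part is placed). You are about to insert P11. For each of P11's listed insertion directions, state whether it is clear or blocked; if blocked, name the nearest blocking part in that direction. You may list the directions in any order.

+x: ray from P11(1, 1) has no placed part ⇒ clear

+x: clear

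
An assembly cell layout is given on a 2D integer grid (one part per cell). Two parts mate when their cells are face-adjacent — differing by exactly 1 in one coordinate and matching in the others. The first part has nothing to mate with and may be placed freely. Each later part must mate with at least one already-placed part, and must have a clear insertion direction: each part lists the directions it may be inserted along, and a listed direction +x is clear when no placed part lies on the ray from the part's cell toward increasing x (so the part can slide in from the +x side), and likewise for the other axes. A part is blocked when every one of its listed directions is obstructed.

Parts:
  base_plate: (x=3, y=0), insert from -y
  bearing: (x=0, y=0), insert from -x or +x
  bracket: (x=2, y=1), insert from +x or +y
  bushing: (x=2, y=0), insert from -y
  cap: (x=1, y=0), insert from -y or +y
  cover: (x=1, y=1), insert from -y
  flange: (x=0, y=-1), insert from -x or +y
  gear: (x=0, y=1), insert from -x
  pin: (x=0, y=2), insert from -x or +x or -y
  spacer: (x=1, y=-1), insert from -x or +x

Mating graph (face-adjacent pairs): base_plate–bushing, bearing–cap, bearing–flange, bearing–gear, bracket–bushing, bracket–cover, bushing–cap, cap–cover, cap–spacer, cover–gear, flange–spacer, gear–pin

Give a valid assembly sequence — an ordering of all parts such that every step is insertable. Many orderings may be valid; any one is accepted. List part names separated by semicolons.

gear; bearing; flange; pin; cover; bracket; bushing; base_plate; cap; spacer

1. gear@(0, 1) [-x clear] — {gear}
2. bearing@(0, 0) [-x clear] — {bearing, gear}
3. flange@(0, -1) [-x clear] — {bearing, flange, gear}
4. pin@(0, 2) [-x clear] — {bearing, flange, gear, pin}
5. cover@(1, 1) [-y clear] — {bearing, cover, flange, gear, pin}
6. bracket@(2, 1) [+x clear] — {bearing, bracket, cover, flange, gear, pin}
7. bushing@(2, 0) [-y clear] — {bearing, bracket, bushing, cover, flange, gear, pin}
8. base_plate@(3, 0) [-y clear] — {base_plate, bearing, bracket, bushing, cover, flange, gear, pin}
9. cap@(1, 0) [-y clear] — {base_plate, bearing, bracket, bushing, cap, cover, flange, gear, pin}
10. spacer@(1, -1) [+x clear] — {base_plate, bearing, bracket, bushing, cap, cover, flange, gear, pin, spacer}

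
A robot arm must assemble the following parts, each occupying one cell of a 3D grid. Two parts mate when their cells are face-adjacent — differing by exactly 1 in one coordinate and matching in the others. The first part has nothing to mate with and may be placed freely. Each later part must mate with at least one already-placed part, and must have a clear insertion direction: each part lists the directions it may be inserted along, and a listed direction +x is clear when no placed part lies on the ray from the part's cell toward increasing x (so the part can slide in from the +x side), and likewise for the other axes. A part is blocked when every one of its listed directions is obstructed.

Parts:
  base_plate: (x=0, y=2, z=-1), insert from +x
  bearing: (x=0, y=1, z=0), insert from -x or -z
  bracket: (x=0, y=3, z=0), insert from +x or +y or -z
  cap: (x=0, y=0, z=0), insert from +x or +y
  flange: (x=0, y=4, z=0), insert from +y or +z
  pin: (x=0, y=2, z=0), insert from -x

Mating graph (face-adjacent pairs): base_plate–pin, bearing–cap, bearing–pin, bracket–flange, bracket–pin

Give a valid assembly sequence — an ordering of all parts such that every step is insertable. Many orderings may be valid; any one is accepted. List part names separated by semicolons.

1. cap@(0, 0, 0) [+x clear] — {cap}
2. bearing@(0, 1, 0) [-x clear] — {bearing, cap}
3. pin@(0, 2, 0) [-x clear] — {bearing, cap, pin}
4. base_plate@(0, 2, -1) [+x clear] — {base_plate, bearing, cap, pin}
5. bracket@(0, 3, 0) [+x clear] — {base_plate, bearing, bracket, cap, pin}
6. flange@(0, 4, 0) [+y clear] — {base_plate, bearing, bracket, cap, flange, pin}

cap; bearing; pin; base_plate; bracket; flange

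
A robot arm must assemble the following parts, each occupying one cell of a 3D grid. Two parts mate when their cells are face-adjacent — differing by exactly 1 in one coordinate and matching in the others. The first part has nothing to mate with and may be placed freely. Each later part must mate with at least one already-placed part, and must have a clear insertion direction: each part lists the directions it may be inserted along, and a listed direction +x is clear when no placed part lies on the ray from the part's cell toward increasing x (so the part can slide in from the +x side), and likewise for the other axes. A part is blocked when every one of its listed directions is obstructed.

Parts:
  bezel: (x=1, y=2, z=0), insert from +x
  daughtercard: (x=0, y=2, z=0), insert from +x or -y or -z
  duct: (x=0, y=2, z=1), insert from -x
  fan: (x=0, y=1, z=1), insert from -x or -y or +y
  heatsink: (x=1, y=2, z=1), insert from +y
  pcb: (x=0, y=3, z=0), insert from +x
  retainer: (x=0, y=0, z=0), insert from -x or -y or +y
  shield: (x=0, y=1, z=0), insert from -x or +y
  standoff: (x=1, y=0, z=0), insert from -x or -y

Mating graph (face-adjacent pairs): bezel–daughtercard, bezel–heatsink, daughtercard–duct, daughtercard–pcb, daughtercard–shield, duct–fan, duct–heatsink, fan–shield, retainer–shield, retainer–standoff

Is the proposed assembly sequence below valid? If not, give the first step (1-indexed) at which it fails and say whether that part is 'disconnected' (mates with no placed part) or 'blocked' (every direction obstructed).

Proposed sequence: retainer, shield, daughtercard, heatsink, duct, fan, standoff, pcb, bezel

1. retainer@(0, 0, 0) [-x clear] — {retainer}
2. shield@(0, 1, 0) [-x clear] — {retainer, shield}
3. daughtercard@(0, 2, 0) [+x clear] — {daughtercard, retainer, shield}
4. heatsink@(1, 2, 1) — no placed neighbour ⇒ disconnected

Invalid at step 4 (disconnected)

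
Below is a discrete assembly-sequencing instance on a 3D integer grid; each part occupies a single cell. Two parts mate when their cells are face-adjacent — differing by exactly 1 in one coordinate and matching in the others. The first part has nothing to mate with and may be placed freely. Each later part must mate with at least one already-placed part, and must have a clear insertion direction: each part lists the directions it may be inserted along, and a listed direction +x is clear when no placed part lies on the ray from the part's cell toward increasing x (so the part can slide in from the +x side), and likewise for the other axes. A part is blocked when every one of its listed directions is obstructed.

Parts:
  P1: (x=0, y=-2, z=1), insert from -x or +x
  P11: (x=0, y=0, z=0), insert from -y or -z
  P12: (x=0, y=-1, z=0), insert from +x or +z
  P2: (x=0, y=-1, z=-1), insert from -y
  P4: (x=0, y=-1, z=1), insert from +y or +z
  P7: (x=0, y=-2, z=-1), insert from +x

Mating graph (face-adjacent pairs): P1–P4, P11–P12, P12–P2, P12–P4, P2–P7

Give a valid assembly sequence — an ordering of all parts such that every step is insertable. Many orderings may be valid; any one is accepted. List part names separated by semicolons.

P2; P7; P12; P11; P4; P1

1. P2@(0, -1, -1) [-y clear] — {P2}
2. P7@(0, -2, -1) [+x clear] — {P2, P7}
3. P12@(0, -1, 0) [+x clear] — {P12, P2, P7}
4. P11@(0, 0, 0) [-z clear] — {P11, P12, P2, P7}
5. P4@(0, -1, 1) [+y clear] — {P11, P12, P2, P4, P7}
6. P1@(0, -2, 1) [-x clear] — {P1, P11, P12, P2, P4, P7}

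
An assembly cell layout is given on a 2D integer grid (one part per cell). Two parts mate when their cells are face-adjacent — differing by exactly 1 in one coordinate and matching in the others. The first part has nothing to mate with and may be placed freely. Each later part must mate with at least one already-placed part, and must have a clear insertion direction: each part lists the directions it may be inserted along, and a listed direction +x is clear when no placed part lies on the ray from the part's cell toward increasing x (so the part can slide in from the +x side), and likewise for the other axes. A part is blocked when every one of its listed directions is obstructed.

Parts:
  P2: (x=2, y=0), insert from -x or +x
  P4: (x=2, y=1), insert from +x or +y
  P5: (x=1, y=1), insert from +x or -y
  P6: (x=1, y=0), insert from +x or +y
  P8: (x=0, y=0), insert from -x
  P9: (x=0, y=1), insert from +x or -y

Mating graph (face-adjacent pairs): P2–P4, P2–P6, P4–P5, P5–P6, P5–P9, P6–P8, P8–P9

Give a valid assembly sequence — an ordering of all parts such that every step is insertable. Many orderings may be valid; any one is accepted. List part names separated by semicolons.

1. P8@(0, 0) [-x clear] — {P8}
2. P6@(1, 0) [+x clear] — {P6, P8}
3. P2@(2, 0) [+x clear] — {P2, P6, P8}
4. P9@(0, 1) [+x clear] — {P2, P6, P8, P9}
5. P5@(1, 1) [+x clear] — {P2, P5, P6, P8, P9}
6. P4@(2, 1) [+x clear] — {P2, P4, P5, P6, P8, P9}

P8; P6; P2; P9; P5; P4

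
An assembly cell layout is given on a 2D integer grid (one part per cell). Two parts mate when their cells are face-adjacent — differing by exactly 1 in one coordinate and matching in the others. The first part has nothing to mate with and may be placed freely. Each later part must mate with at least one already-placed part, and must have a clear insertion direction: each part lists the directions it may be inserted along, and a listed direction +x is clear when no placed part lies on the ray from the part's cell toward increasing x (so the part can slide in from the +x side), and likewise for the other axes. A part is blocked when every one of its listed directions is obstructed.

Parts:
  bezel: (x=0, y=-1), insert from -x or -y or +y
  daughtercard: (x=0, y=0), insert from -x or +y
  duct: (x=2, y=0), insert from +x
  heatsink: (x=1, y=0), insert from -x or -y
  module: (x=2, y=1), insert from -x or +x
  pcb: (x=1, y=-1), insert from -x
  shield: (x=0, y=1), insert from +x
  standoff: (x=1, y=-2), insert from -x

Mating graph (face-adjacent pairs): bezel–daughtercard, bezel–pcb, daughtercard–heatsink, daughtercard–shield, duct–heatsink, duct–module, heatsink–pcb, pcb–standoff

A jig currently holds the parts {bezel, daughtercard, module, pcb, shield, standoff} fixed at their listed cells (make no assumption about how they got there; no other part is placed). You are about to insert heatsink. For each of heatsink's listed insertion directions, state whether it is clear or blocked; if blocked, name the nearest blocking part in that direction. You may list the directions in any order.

-x: blocked by daughtercard; -y: blocked by pcb

-x: nearest on ray is daughtercard@(0, 0) ⇒ blocked
-y: nearest on ray is pcb@(1, -1) ⇒ blocked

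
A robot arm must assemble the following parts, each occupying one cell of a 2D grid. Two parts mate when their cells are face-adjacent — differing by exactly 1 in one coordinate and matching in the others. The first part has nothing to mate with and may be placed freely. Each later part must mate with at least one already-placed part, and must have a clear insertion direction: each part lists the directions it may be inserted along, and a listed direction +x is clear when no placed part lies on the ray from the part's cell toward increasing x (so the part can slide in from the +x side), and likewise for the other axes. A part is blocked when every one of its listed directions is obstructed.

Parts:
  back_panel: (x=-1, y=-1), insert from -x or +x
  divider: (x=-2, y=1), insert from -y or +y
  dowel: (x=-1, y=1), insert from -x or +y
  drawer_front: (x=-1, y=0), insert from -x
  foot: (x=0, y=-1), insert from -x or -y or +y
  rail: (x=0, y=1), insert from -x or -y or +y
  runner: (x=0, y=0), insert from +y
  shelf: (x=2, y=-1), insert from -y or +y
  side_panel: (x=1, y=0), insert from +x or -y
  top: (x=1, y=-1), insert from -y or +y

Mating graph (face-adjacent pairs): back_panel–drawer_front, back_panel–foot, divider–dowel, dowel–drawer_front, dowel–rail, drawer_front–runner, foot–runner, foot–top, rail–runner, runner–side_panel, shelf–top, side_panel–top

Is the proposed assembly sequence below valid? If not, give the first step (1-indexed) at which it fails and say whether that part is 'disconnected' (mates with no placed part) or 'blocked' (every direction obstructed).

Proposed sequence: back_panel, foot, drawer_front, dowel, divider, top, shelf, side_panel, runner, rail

Valid

1. back_panel@(-1, -1) [-x clear] — {back_panel}
2. foot@(0, -1) [-y clear] — {back_panel, foot}
3. drawer_front@(-1, 0) [-x clear] — {back_panel, drawer_front, foot}
4. dowel@(-1, 1) [-x clear] — {back_panel, dowel, drawer_front, foot}
5. divider@(-2, 1) [-y clear] — {back_panel, divider, dowel, drawer_front, foot}
6. top@(1, -1) [-y clear] — {back_panel, divider, dowel, drawer_front, foot, top}
7. shelf@(2, -1) [-y clear] — {back_panel, divider, dowel, drawer_front, foot, shelf, top}
8. side_panel@(1, 0) [+x clear] — {back_panel, divider, dowel, drawer_front, foot, shelf, side_panel, top}
9. runner@(0, 0) [+y clear] — {back_panel, divider, dowel, drawer_front, foot, runner, shelf, side_panel, top}
10. rail@(0, 1) [+y clear] — {back_panel, divider, dowel, drawer_front, foot, rail, runner, shelf, side_panel, top}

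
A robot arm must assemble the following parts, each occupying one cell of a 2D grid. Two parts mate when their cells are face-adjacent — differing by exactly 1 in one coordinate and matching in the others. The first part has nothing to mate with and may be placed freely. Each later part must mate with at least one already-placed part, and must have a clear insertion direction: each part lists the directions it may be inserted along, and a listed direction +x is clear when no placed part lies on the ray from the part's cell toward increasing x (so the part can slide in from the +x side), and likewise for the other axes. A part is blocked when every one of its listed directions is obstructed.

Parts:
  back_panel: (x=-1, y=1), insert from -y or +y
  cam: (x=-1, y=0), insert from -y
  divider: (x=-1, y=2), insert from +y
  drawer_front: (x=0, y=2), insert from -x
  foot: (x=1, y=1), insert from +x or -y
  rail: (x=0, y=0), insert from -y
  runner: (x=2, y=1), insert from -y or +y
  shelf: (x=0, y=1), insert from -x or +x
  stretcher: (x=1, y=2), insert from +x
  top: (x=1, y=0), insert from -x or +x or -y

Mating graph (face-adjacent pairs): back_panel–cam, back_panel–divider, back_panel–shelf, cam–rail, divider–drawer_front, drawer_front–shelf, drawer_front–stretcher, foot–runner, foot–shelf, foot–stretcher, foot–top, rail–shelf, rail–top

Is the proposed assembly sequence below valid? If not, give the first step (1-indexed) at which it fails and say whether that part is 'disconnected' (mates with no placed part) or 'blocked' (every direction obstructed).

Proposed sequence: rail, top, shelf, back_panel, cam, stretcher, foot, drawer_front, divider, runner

Invalid at step 6 (disconnected)

1. rail@(0, 0) [-y clear] — {rail}
2. top@(1, 0) [+x clear] — {rail, top}
3. shelf@(0, 1) [-x clear] — {rail, shelf, top}
4. back_panel@(-1, 1) [-y clear] — {back_panel, rail, shelf, top}
5. cam@(-1, 0) [-y clear] — {back_panel, cam, rail, shelf, top}
6. stretcher@(1, 2) — no placed neighbour ⇒ disconnected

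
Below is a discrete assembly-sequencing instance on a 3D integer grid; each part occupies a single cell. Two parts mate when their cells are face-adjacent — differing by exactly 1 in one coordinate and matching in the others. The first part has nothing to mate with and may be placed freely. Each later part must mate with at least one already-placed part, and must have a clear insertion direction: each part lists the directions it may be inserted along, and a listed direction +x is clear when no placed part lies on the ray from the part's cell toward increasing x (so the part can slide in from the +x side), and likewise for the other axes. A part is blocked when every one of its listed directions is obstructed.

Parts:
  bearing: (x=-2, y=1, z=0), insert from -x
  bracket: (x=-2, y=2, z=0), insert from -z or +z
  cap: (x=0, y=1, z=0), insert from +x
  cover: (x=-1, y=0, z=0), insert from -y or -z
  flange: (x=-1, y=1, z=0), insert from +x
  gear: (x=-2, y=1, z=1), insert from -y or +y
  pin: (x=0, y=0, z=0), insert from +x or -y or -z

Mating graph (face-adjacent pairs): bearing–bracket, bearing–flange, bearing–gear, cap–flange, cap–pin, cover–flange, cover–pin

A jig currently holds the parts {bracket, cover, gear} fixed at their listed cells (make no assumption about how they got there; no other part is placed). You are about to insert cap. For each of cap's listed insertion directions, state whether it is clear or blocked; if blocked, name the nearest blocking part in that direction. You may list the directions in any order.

+x: clear

+x: ray from cap(0, 1, 0) has no placed part ⇒ clear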